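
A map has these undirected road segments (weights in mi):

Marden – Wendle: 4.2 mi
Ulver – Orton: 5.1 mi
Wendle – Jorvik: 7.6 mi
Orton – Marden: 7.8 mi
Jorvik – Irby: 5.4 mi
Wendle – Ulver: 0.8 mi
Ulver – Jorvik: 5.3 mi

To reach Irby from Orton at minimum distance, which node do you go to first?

Candidate routes:
Orton - Ulver - Wendle - Jorvik - Irby: 5.1+0.8+7.6+5.4 = 18.9
Orton - Ulver - Jorvik - Irby: 5.1+5.3+5.4 = 15.8
Cheapest is Orton - Ulver - Jorvik - Irby at 15.8 mi.
So from Orton the first move is to Ulver.

Ulver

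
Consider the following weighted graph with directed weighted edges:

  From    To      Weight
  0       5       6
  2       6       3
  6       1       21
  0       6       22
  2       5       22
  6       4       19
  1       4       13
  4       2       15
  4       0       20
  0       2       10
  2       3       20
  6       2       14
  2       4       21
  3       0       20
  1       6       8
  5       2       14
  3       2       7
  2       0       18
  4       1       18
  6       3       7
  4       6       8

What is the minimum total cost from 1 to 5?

Running Dijkstra from 1:
1: 0
6: 8  (via 1)
4: 13  (via 1)
3: 15  (via 6)
2: 22  (via 6)
0: 33  (via 4)
5: 39  (via 0)
Shortest route: 1 → 4 → 0 → 5 = 39.

39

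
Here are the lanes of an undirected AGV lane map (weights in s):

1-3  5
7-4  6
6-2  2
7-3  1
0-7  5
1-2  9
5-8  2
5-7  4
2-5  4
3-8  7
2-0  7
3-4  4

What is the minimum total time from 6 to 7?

Compare a few routes:
6–2–0–7: 2+7+5 = 14
6–2–5–8–3–7: 2+4+2+7+1 = 16
6–2–5–7: 2+4+4 = 10
The minimum is 10 s via 6–2–5–7.

10 s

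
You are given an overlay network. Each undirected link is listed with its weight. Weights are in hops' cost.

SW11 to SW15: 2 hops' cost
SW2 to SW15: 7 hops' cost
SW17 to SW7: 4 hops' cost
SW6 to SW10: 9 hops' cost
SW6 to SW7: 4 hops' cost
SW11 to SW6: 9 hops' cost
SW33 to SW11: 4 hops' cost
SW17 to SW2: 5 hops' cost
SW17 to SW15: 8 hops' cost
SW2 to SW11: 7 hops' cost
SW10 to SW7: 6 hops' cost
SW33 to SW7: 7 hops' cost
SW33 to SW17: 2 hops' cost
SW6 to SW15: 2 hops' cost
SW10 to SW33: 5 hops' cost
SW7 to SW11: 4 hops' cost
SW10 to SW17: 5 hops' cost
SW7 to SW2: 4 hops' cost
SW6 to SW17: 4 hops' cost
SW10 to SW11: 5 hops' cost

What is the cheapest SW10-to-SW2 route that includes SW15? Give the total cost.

14 hops' cost

Best SW10 to SW15: SW10–SW11–SW15 costing 7
Best SW15 to SW2: SW15–SW2 costing 7
Total via SW15: 7 + 7 = 14 hops' cost.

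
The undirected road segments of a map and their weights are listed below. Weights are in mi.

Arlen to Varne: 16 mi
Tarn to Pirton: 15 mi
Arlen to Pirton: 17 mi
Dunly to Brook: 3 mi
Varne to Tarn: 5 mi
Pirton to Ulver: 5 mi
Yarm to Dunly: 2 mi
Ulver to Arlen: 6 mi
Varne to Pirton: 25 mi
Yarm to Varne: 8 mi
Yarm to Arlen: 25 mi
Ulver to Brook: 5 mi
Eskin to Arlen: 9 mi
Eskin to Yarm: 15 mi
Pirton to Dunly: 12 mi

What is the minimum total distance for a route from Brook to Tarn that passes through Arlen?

32 mi

Best Brook to Arlen: Brook–Ulver–Arlen costing 11
Shortest Arlen→Tarn: Arlen–Varne–Tarn = 21
Total via Arlen: 11 + 21 = 32 mi.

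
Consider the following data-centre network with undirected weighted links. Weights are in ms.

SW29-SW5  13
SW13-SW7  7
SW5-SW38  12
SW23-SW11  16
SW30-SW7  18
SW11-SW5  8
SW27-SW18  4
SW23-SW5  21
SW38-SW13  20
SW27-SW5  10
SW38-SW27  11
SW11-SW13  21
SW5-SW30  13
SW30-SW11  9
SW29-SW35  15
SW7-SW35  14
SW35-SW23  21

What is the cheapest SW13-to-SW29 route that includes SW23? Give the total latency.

71 ms

Best SW13 to SW23: SW13–SW11–SW23 costing 37
Shortest SW23→SW29: SW23–SW5–SW29 = 34
Total via SW23: 37 + 34 = 71 ms.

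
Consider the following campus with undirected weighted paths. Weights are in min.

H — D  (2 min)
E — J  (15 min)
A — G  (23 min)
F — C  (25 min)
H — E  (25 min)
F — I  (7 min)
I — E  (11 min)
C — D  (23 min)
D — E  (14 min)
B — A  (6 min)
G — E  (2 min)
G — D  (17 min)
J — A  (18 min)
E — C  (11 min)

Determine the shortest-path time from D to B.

Shortest distances from D:
D: 0
H: 2  (via D)
E: 14  (via D)
G: 16  (via E)
C: 23  (via D)
I: 25  (via E)
J: 29  (via E)
F: 32  (via I)
A: 39  (via G)
B: 45  (via A)
Shortest route: D–E–G–A–B = 45 min.

45 min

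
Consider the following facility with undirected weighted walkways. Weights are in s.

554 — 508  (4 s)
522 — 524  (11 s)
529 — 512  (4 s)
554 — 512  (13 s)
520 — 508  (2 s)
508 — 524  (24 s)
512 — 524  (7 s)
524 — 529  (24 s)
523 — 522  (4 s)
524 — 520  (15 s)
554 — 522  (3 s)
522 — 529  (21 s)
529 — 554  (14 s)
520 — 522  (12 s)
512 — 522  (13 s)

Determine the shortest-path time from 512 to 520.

Candidate routes:
512 - 554 - 508 - 520: 13+4+2 = 19
512 - 524 - 520: 7+15 = 22
The minimum is 19 s via 512 - 554 - 508 - 520.

19 s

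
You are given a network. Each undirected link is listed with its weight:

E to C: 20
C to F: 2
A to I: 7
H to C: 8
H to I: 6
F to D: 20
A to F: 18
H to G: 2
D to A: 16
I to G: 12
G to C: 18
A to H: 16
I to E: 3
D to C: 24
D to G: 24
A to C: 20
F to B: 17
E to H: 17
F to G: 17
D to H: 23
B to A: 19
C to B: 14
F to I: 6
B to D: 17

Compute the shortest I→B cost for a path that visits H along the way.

28

Shortest I→H: I → H = 6
Shortest H→B: H → C → B = 22
Total via H: 6 + 22 = 28.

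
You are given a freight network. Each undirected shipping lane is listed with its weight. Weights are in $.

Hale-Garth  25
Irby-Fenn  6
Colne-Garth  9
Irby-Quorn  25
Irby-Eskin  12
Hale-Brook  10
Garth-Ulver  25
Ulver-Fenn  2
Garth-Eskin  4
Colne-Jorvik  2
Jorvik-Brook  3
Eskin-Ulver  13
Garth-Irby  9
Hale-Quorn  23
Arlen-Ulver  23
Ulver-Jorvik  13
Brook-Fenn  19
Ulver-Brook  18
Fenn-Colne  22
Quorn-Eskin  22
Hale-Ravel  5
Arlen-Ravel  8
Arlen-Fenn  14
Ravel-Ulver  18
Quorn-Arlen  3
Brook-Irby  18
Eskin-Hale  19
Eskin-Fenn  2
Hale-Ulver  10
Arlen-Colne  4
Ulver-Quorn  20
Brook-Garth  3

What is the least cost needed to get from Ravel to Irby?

Compare a few routes:
Ravel–Ulver–Fenn–Irby: 18+2+6 = 26
Ravel–Hale–Ulver–Fenn–Irby: 5+10+2+6 = 23
The minimum is $23 via Ravel–Hale–Ulver–Fenn–Irby.

$23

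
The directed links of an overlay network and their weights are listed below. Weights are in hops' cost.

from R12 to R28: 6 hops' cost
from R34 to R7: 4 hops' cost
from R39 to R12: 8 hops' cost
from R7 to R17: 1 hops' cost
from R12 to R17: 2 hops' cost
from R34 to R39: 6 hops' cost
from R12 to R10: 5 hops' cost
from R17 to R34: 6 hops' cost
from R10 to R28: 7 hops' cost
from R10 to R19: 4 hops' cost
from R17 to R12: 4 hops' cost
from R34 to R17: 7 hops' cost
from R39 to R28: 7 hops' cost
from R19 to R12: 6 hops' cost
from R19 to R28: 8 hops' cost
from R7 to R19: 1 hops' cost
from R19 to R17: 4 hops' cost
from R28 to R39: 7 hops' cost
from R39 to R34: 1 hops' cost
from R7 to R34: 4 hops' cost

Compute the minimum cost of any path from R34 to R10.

14 hops' cost

Candidate routes:
R34 - R7 - R19 - R17 - R12 - R10: 4+1+4+4+5 = 18
R34 - R7 - R17 - R12 - R10: 4+1+4+5 = 14
R34 - R17 - R12 - R10: 7+4+5 = 16
R34 - R7 - R19 - R12 - R10: 4+1+6+5 = 16
Cheapest is R34 - R7 - R17 - R12 - R10 at 14 hops' cost.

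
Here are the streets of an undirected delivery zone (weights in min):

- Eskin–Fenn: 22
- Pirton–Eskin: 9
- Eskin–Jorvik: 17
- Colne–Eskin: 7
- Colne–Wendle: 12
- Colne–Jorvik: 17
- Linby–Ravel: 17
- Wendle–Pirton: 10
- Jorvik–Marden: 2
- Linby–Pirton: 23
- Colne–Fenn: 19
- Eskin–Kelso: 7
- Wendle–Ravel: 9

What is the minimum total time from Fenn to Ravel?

Settle nodes by increasing distance from Fenn:
Fenn: 0
Colne: 19  (via Fenn)
Eskin: 22  (via Fenn)
Kelso: 29  (via Eskin)
Wendle: 31  (via Colne)
Pirton: 31  (via Eskin)
Jorvik: 36  (via Colne)
Marden: 38  (via Jorvik)
Ravel: 40  (via Wendle)
Shortest route: Fenn → Colne → Wendle → Ravel = 40 min.

40 min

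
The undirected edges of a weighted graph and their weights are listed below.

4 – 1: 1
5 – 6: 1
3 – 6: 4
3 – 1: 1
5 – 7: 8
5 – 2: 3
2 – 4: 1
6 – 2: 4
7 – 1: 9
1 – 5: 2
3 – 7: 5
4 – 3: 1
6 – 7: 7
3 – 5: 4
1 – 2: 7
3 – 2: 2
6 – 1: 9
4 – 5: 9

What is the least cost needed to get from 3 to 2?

2

Enumerating some paths:
3 → 1 → 4 → 2: 1+1+1 = 3
3 → 2: 2 = 2
The minimum is 2 via 3 → 2.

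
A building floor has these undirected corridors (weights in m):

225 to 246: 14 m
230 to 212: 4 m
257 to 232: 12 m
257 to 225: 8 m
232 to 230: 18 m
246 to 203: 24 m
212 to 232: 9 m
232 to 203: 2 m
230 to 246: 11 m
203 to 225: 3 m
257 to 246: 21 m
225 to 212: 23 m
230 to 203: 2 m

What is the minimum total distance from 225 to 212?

9 m

Candidate routes:
225–203–232–212: 3+2+9 = 14
225–203–230–212: 3+2+4 = 9
The minimum is 9 m via 225–203–230–212.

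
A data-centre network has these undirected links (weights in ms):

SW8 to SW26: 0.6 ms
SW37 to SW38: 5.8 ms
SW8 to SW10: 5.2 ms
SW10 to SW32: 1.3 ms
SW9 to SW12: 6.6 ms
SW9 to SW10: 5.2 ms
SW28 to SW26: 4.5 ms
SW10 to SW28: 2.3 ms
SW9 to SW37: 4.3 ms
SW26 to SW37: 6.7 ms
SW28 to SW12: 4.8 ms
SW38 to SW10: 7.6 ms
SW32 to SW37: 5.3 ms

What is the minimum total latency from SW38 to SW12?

14.7 ms

Candidate routes:
SW38 - SW37 - SW9 - SW12: 5.8+4.3+6.6 = 16.7
SW38 - SW10 - SW28 - SW12: 7.6+2.3+4.8 = 14.7
The minimum is 14.7 ms via SW38 - SW10 - SW28 - SW12.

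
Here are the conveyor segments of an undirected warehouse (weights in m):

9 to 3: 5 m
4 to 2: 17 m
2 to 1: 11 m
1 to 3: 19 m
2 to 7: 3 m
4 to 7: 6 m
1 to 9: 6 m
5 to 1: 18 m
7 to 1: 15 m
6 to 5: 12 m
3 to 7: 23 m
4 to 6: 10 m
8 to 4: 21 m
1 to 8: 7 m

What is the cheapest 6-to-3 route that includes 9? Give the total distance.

41 m

Shortest 6→9: 6 → 5 → 1 → 9 = 36
Best 9 to 3: 9 → 3 costing 5
Total via 9: 36 + 5 = 41 m.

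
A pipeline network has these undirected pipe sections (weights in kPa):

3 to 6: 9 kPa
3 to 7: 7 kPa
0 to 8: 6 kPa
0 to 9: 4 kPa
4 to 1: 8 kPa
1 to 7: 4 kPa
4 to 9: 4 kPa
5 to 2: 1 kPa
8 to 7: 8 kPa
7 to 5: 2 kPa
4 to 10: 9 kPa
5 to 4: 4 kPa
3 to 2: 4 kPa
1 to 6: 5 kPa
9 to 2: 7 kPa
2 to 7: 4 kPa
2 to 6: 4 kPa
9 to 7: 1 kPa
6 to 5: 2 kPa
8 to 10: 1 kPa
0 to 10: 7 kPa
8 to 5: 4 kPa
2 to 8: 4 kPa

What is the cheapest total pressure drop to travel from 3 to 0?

Settle nodes by increasing distance from 3:
3: 0
2: 4  (via 3)
5: 5  (via 2)
6: 7  (via 5)
7: 7  (via 3)
8: 8  (via 2)
9: 8  (via 7)
4: 9  (via 5)
10: 9  (via 8)
1: 11  (via 7)
0: 12  (via 9)
Shortest route: 3–7–9–0 = 12 kPa.

12 kPa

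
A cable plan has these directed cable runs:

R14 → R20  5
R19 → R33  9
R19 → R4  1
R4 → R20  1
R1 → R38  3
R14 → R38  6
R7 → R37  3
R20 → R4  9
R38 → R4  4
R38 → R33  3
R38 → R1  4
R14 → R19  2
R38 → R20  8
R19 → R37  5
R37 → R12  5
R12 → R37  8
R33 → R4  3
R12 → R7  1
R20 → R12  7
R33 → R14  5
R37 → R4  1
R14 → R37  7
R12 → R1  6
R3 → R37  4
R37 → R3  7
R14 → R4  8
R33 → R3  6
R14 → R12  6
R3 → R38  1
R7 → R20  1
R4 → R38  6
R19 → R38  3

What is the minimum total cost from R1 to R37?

Running Dijkstra from R1:
R1: 0
R38: 3  (via R1)
R33: 6  (via R38)
R4: 7  (via R38)
R20: 8  (via R4)
R14: 11  (via R33)
R3: 12  (via R33)
R19: 13  (via R14)
R12: 15  (via R20)
R7: 16  (via R12)
R37: 16  (via R3)
Shortest route: R1–R38–R33–R3–R37 = 16.

16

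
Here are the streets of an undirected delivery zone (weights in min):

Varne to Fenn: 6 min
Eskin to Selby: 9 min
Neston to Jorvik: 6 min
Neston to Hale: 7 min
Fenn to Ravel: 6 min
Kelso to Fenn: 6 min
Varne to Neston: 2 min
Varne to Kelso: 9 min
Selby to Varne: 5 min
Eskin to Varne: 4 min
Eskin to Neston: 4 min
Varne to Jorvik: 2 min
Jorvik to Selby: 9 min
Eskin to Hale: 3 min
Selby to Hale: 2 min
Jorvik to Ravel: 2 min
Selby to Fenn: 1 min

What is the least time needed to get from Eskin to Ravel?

Shortest distances from Eskin:
Eskin: 0
Hale: 3  (via Eskin)
Neston: 4  (via Eskin)
Varne: 4  (via Eskin)
Selby: 5  (via Hale)
Jorvik: 6  (via Varne)
Fenn: 6  (via Selby)
Ravel: 8  (via Jorvik)
Shortest route: Eskin–Varne–Jorvik–Ravel = 8 min.

8 min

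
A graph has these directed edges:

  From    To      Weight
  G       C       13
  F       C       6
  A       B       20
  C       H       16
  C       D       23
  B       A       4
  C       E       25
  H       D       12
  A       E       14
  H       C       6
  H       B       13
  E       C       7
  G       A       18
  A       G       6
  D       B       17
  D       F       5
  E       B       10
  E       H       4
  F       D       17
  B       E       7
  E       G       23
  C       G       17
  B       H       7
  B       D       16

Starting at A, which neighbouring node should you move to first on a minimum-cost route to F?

E

Compare a few routes:
A–B–D–F: 20+16+5 = 41
A–E–H–D–F: 14+4+12+5 = 35
The minimum is 35 via A–E–H–D–F.
So from A the first move is to E.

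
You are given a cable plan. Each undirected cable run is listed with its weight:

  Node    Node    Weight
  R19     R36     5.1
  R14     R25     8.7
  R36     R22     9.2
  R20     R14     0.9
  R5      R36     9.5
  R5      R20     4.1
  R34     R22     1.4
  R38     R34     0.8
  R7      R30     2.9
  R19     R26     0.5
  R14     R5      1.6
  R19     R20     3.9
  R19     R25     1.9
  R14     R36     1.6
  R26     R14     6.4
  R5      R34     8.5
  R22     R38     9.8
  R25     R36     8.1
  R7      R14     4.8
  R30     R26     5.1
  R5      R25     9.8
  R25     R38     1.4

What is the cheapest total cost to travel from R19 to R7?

Running Dijkstra from R19:
R19: 0
R26: 0.5  (via R19)
R25: 1.9  (via R19)
R38: 3.3  (via R25)
R20: 3.9  (via R19)
R34: 4.1  (via R38)
R14: 4.8  (via R20)
R36: 5.1  (via R19)
R22: 5.5  (via R34)
R30: 5.6  (via R26)
R5: 6.4  (via R14)
R7: 8.5  (via R30)
Shortest route: R19 → R26 → R30 → R7 = 8.5.

8.5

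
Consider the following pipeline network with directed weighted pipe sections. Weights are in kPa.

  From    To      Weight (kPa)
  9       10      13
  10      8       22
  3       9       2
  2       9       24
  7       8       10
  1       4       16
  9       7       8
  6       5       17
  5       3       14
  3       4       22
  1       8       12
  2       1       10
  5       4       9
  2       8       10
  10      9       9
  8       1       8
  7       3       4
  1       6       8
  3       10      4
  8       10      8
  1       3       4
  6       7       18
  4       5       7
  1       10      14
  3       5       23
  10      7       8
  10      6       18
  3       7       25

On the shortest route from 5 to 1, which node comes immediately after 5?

Candidate routes:
5 → 3 → 10 → 7 → 8 → 1: 14+4+8+10+8 = 44
5 → 3 → 10 → 8 → 1: 14+4+22+8 = 48
5 → 3 → 9 → 7 → 8 → 1: 14+2+8+10+8 = 42
5 → 3 → 10 → 9 → 7 → 8 → 1: 14+4+9+8+10+8 = 53
The minimum is 42 kPa via 5 → 3 → 9 → 7 → 8 → 1.
So from 5 the first move is to 3.

3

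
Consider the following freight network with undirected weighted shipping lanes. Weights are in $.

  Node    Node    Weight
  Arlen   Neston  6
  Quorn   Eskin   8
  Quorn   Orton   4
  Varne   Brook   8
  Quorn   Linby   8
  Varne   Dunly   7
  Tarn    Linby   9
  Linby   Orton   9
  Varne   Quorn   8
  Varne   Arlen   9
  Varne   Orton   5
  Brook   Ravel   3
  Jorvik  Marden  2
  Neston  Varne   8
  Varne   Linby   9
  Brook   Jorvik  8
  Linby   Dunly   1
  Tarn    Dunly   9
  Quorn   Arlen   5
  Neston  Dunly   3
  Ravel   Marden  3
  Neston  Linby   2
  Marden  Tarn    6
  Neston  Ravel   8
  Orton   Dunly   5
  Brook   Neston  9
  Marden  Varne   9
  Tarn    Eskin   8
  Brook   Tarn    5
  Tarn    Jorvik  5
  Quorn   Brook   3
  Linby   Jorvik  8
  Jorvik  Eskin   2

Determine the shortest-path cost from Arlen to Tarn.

$13

Settle nodes by increasing distance from Arlen:
Arlen: 0
Quorn: 5  (via Arlen)
Neston: 6  (via Arlen)
Brook: 8  (via Quorn)
Linby: 8  (via Neston)
Dunly: 9  (via Neston)
Orton: 9  (via Quorn)
Varne: 9  (via Arlen)
Ravel: 11  (via Brook)
Tarn: 13  (via Brook)
Shortest route: Arlen → Quorn → Brook → Tarn = $13.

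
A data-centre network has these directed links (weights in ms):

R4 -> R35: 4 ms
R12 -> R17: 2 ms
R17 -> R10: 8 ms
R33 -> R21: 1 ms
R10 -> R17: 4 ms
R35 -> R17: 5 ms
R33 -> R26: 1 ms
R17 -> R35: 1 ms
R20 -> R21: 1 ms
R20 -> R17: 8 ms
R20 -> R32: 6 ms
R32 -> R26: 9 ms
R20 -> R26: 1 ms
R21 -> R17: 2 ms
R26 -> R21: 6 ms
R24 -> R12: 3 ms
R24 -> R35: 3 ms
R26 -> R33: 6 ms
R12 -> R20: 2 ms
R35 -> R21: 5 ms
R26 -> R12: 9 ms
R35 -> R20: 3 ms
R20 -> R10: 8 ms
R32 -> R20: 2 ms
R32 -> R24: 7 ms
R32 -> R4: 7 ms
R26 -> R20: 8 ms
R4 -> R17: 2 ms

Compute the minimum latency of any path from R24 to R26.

6 ms

Compare a few routes:
R24 → R12 → R20 → R26: 3+2+1 = 6
R24 → R12 → R17 → R35 → R20 → R26: 3+2+1+3+1 = 10
R24 → R35 → R20 → R26: 3+3+1 = 7
Cheapest is R24 → R12 → R20 → R26 at 6 ms.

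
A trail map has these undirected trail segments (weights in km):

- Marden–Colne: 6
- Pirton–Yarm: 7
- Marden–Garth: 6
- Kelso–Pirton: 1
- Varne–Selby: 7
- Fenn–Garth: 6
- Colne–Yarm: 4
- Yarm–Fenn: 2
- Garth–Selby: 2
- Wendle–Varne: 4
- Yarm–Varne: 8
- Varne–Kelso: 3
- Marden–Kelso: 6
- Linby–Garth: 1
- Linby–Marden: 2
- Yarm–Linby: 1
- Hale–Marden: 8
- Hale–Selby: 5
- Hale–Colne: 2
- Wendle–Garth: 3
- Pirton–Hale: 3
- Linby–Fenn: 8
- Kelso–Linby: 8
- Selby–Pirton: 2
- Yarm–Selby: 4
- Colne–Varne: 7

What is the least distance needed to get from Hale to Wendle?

Enumerating some paths:
Hale - Pirton - Kelso - Varne - Wendle: 3+1+3+4 = 11
Hale - Selby - Garth - Wendle: 5+2+3 = 10
The minimum is 10 km via Hale - Selby - Garth - Wendle.

10 km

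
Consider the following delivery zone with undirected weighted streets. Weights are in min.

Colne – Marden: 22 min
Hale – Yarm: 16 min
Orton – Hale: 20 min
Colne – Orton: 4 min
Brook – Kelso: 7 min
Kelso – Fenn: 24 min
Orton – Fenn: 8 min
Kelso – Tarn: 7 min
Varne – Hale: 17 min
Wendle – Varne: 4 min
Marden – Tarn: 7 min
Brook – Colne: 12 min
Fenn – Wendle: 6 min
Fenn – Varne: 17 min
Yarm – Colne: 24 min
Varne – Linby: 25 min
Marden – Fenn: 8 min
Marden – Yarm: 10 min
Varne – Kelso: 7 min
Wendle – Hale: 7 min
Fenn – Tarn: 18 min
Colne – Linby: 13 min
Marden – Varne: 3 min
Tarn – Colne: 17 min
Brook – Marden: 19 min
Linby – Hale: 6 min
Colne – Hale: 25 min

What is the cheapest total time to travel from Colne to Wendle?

18 min

Shortest distances from Colne:
Colne: 0
Orton: 4  (via Colne)
Brook: 12  (via Colne)
Fenn: 12  (via Orton)
Linby: 13  (via Colne)
Tarn: 17  (via Colne)
Wendle: 18  (via Fenn)
Shortest route: Colne → Orton → Fenn → Wendle = 18 min.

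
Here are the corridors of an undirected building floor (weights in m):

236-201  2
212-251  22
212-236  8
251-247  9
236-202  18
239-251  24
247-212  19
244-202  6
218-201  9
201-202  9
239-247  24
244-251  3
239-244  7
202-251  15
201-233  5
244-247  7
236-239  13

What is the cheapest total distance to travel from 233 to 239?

20 m

Enumerating some paths:
233 - 201 - 236 - 202 - 244 - 239: 5+2+18+6+7 = 38
233 - 201 - 236 - 239: 5+2+13 = 20
233 - 201 - 202 - 244 - 239: 5+9+6+7 = 27
The minimum is 20 m via 233 - 201 - 236 - 239.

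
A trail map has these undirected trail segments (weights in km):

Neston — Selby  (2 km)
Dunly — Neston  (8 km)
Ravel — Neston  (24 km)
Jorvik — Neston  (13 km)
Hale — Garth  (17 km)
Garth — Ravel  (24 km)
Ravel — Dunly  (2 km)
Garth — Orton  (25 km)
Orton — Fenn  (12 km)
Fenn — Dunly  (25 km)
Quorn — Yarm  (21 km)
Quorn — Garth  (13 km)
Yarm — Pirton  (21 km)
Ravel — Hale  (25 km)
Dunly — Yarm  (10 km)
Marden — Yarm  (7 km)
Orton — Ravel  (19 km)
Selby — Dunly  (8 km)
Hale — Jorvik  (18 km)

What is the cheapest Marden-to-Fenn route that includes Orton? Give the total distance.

50 km

Best Marden to Orton: Marden → Yarm → Dunly → Ravel → Orton costing 38
Best Orton to Fenn: Orton → Fenn costing 12
Total via Orton: 38 + 12 = 50 km.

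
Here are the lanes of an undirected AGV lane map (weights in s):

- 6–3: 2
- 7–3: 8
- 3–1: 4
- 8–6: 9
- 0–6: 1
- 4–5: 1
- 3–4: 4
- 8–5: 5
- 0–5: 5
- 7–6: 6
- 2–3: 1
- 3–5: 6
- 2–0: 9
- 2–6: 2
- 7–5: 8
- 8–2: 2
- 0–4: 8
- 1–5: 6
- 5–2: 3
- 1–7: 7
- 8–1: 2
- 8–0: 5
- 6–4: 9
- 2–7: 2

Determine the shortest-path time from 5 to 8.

Running Dijkstra from 5:
5: 0
4: 1  (via 5)
2: 3  (via 5)
3: 4  (via 2)
0: 5  (via 5)
6: 5  (via 2)
7: 5  (via 2)
8: 5  (via 5)
Shortest route: 5–8 = 5 s.

5 s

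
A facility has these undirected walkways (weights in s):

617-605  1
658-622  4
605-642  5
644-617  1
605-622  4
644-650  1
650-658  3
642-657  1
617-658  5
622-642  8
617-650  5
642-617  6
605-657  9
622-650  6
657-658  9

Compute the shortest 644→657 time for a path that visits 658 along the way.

13 s

Best 644 to 658: 644–650–658 costing 4
Best 658 to 657: 658–657 costing 9
Total via 658: 4 + 9 = 13 s.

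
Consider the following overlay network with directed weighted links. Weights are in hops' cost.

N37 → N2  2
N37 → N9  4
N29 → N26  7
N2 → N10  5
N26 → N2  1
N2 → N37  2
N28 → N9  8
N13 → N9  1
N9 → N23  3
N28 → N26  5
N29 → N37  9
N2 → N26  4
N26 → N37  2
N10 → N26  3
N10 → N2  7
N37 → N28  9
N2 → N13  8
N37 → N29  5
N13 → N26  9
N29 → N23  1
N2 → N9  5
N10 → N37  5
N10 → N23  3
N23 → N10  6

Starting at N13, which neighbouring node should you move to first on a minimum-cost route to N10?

Enumerating some paths:
N13 → N26 → N37 → N2 → N10: 9+2+2+5 = 18
N13 → N9 → N23 → N10: 1+3+6 = 10
N13 → N26 → N37 → N29 → N23 → N10: 9+2+5+1+6 = 23
N13 → N26 → N2 → N10: 9+1+5 = 15
Cheapest is N13 → N9 → N23 → N10 at 10 hops' cost.
So from N13 the first move is to N9.

N9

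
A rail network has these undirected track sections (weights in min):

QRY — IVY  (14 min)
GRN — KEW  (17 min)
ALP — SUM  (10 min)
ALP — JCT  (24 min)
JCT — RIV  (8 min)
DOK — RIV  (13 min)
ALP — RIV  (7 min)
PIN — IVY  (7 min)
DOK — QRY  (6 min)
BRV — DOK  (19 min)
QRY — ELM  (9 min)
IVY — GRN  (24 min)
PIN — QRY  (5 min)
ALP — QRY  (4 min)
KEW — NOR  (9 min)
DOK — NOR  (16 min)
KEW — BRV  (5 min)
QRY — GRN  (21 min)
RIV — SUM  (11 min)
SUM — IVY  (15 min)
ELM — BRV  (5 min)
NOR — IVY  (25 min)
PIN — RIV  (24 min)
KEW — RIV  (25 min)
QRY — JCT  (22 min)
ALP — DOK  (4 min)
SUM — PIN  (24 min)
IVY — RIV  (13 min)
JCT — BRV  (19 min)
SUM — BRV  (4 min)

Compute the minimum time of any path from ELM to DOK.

Enumerating some paths:
ELM–QRY–DOK: 9+6 = 15
ELM–QRY–ALP–DOK: 9+4+4 = 17
ELM–BRV–SUM–ALP–DOK: 5+4+10+4 = 23
Cheapest is ELM–QRY–DOK at 15 min.

15 min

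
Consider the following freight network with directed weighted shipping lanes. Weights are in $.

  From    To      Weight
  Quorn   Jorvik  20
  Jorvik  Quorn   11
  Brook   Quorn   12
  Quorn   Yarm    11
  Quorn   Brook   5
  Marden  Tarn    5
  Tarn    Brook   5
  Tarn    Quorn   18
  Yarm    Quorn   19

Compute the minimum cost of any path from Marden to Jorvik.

$42

Compare a few routes:
Marden - Tarn - Brook - Quorn - Jorvik: 5+5+12+20 = 42
Marden - Tarn - Quorn - Jorvik: 5+18+20 = 43
Cheapest is Marden - Tarn - Brook - Quorn - Jorvik at $42.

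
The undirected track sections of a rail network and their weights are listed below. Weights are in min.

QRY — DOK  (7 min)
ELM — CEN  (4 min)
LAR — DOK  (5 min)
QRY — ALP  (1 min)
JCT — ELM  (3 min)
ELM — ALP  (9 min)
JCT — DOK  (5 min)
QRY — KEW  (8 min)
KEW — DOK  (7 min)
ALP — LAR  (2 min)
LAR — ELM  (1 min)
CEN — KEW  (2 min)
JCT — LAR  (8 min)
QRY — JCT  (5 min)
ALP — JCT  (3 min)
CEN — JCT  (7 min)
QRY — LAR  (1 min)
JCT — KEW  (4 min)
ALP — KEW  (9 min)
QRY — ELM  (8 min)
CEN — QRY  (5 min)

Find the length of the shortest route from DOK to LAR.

Candidate routes:
DOK–LAR: 5 = 5
DOK–QRY–LAR: 7+1 = 8
The minimum is 5 min via DOK–LAR.

5 min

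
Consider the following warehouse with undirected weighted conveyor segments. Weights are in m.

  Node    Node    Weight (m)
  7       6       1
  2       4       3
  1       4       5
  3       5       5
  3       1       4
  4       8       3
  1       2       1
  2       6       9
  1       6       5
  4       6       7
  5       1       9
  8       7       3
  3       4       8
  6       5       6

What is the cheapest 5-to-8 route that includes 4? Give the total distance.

16 m

Shortest 5→4: 5 → 3 → 4 = 13
Best 4 to 8: 4 → 8 costing 3
Total via 4: 13 + 3 = 16 m.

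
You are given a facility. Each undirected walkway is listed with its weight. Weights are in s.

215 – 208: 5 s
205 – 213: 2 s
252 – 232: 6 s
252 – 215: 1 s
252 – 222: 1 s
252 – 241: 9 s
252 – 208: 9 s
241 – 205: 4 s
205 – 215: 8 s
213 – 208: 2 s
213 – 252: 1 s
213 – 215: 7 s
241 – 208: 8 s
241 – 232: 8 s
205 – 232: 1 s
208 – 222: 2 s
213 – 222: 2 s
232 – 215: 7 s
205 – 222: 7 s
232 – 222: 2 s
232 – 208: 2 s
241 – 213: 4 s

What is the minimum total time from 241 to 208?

Enumerating some paths:
241–205–232–208: 4+1+2 = 7
241–208: 8 = 8
241–213–208: 4+2 = 6
Cheapest is 241–213–208 at 6 s.

6 s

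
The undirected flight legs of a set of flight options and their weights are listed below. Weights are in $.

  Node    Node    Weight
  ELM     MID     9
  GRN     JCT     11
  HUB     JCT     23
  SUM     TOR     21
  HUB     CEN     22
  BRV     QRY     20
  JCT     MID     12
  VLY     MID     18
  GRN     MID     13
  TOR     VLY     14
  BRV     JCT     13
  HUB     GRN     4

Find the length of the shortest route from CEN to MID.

Enumerating some paths:
CEN–HUB–GRN–JCT–MID: 22+4+11+12 = 49
CEN–HUB–GRN–MID: 22+4+13 = 39
The minimum is $39 via CEN–HUB–GRN–MID.

$39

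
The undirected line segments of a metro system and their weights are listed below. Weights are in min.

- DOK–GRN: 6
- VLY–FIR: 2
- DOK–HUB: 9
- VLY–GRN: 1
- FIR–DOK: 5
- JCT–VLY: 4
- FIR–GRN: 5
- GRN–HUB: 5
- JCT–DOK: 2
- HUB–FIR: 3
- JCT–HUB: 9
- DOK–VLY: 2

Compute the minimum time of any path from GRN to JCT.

Enumerating some paths:
GRN–VLY–FIR–DOK–JCT: 1+2+5+2 = 10
GRN–VLY–JCT: 1+4 = 5
GRN–DOK–JCT: 6+2 = 8
GRN–FIR–VLY–DOK–JCT: 5+2+2+2 = 11
Cheapest is GRN–VLY–JCT at 5 min.

5 min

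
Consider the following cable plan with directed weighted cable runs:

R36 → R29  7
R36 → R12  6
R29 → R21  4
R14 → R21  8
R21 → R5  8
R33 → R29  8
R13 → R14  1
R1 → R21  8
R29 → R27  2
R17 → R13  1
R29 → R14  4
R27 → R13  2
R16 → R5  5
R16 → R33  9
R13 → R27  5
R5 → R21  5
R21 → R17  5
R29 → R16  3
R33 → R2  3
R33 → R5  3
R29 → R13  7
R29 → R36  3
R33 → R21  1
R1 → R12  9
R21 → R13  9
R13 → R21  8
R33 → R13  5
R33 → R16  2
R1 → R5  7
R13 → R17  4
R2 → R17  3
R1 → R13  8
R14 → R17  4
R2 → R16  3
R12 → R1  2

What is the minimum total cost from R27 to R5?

18

Enumerating some paths:
R27 → R13 → R14 → R21 → R5: 2+1+8+8 = 19
R27 → R13 → R21 → R5: 2+8+8 = 18
Cheapest is R27 → R13 → R21 → R5 at 18.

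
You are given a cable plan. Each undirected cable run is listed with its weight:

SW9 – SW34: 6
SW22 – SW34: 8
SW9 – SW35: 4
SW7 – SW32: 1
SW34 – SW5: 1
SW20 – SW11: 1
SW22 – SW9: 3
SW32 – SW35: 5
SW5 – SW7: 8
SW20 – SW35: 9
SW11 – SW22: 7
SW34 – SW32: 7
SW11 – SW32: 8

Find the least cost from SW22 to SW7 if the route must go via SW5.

Shortest SW22→SW5: SW22–SW34–SW5 = 9
Best SW5 to SW7: SW5–SW7 costing 8
Total via SW5: 9 + 8 = 17.

17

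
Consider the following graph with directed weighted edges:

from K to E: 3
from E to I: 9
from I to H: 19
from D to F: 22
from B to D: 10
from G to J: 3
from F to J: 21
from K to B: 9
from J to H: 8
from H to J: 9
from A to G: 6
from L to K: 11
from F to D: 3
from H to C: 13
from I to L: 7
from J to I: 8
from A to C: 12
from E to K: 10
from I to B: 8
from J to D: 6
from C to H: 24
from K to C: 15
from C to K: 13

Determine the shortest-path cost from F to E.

50

Candidate routes:
F–J–H–C–K–E: 21+8+13+13+3 = 58
F–J–I–L–K–E: 21+8+7+11+3 = 50
F–J–I–H–C–K–E: 21+8+19+13+13+3 = 77
Cheapest is F–J–I–L–K–E at 50.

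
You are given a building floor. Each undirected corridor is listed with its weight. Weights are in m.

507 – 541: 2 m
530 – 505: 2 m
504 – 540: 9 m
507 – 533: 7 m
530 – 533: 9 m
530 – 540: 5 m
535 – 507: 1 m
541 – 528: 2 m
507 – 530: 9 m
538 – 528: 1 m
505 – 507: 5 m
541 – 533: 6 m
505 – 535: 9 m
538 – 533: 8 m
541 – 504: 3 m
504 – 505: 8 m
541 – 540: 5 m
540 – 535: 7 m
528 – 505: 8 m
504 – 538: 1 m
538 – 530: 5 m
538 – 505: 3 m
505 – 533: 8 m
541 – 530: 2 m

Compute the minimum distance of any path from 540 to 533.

11 m

Shortest distances from 540:
540: 0
541: 5  (via 540)
530: 5  (via 540)
505: 7  (via 530)
507: 7  (via 541)
528: 7  (via 541)
535: 7  (via 540)
538: 8  (via 528)
504: 8  (via 541)
533: 11  (via 541)
Shortest route: 540–541–533 = 11 m.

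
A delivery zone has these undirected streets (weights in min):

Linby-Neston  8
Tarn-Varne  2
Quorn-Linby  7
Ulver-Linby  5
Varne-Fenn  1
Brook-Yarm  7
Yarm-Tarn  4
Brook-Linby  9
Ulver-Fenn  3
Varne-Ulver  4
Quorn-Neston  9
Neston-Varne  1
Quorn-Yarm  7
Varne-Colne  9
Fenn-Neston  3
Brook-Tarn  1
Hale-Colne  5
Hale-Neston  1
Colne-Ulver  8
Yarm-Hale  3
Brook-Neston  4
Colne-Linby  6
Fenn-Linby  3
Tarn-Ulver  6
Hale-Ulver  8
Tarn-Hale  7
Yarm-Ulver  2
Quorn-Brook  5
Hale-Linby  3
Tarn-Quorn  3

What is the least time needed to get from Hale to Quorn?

Settle nodes by increasing distance from Hale:
Hale: 0
Neston: 1  (via Hale)
Varne: 2  (via Neston)
Linby: 3  (via Hale)
Yarm: 3  (via Hale)
Fenn: 3  (via Varne)
Tarn: 4  (via Varne)
Colne: 5  (via Hale)
Ulver: 5  (via Yarm)
Brook: 5  (via Neston)
Quorn: 7  (via Tarn)
Shortest route: Hale–Neston–Varne–Tarn–Quorn = 7 min.

7 min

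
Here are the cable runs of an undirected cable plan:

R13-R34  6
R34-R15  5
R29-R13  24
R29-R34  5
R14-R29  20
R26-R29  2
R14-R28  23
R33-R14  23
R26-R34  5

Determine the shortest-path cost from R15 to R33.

Compare a few routes:
R15 - R34 - R26 - R29 - R14 - R33: 5+5+2+20+23 = 55
R15 - R34 - R29 - R14 - R33: 5+5+20+23 = 53
Cheapest is R15 - R34 - R29 - R14 - R33 at 53.

53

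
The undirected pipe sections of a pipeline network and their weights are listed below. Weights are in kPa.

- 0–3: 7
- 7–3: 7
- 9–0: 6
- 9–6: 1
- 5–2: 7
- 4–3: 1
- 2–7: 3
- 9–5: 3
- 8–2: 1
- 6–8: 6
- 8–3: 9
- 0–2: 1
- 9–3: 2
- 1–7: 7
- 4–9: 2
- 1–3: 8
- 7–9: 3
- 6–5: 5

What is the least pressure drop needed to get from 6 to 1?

Compare a few routes:
6 - 9 - 4 - 3 - 1: 1+2+1+8 = 12
6 - 9 - 3 - 1: 1+2+8 = 11
The minimum is 11 kPa via 6 - 9 - 3 - 1.

11 kPa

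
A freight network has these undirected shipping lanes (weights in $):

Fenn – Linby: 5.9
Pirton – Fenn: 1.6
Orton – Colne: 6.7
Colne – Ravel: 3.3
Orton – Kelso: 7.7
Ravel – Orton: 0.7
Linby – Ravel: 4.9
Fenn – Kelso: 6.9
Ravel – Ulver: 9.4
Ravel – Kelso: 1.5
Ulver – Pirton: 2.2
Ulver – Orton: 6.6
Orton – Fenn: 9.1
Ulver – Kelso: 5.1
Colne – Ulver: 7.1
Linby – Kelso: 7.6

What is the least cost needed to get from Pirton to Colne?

$9.3

Running Dijkstra from Pirton:
Pirton: 0
Fenn: 1.6  (via Pirton)
Ulver: 2.2  (via Pirton)
Kelso: 7.3  (via Ulver)
Linby: 7.5  (via Fenn)
Ravel: 8.8  (via Kelso)
Orton: 8.8  (via Ulver)
Colne: 9.3  (via Ulver)
Shortest route: Pirton–Ulver–Colne = $9.3.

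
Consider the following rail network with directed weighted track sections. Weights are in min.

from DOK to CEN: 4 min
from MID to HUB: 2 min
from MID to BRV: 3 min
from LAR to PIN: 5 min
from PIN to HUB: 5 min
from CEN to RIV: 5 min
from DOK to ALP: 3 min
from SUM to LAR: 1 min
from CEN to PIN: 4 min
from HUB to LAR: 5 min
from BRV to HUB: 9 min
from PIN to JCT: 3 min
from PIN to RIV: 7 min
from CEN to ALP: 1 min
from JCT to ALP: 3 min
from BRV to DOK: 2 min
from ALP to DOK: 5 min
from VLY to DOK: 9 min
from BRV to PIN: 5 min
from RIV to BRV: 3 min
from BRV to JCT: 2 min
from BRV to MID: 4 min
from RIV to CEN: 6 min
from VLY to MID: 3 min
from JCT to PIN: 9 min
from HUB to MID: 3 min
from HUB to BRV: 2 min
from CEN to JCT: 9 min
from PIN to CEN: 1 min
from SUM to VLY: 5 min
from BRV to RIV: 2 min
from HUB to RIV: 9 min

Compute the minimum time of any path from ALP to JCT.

16 min

Running Dijkstra from ALP:
ALP: 0
DOK: 5  (via ALP)
CEN: 9  (via DOK)
PIN: 13  (via CEN)
RIV: 14  (via CEN)
JCT: 16  (via PIN)
Shortest route: ALP–DOK–CEN–PIN–JCT = 16 min.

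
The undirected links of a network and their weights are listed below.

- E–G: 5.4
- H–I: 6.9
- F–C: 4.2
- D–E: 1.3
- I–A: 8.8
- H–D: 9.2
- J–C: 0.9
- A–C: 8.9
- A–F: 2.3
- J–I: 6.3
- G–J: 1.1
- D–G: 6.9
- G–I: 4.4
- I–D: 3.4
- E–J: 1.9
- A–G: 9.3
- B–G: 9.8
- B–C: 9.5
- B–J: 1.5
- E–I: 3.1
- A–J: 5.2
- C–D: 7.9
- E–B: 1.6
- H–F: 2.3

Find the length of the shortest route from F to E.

7

Enumerating some paths:
F - C - J - E: 4.2+0.9+1.9 = 7
F - C - J - B - E: 4.2+0.9+1.5+1.6 = 8.2
The minimum is 7 via F - C - J - E.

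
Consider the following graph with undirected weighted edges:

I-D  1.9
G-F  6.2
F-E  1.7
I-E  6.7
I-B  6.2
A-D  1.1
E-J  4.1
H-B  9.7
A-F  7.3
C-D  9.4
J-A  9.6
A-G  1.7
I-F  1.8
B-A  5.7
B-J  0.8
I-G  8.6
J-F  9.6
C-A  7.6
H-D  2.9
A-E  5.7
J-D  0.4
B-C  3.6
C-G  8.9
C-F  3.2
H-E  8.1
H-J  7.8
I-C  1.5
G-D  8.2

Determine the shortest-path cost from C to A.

4.5

Compare a few routes:
C - I - D - A: 1.5+1.9+1.1 = 4.5
C - B - J - D - A: 3.6+0.8+0.4+1.1 = 5.9
The minimum is 4.5 via C - I - D - A.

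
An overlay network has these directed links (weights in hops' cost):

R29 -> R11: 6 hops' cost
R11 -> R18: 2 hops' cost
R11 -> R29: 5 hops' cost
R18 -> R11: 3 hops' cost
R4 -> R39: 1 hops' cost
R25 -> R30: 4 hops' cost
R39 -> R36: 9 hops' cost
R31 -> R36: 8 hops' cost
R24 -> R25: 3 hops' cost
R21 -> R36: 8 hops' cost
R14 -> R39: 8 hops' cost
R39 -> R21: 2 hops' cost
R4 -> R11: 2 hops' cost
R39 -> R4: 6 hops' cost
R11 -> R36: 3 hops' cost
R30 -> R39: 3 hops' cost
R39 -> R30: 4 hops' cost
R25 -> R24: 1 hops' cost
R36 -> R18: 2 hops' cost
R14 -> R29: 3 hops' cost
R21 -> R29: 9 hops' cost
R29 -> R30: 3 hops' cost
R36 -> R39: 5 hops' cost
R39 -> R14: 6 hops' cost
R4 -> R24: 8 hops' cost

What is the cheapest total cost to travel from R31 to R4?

Compare a few routes:
R31 - R36 - R18 - R11 - R29 - R30 - R39 - R4: 8+2+3+5+3+3+6 = 30
R31 - R36 - R39 - R4: 8+5+6 = 19
The minimum is 19 hops' cost via R31 - R36 - R39 - R4.

19 hops' cost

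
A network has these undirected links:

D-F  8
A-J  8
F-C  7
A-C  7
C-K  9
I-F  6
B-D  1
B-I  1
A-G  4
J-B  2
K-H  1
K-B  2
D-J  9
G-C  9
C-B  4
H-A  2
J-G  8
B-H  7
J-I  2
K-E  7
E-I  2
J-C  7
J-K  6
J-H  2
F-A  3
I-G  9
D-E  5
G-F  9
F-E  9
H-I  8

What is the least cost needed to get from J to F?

7

Compare a few routes:
J - B - I - F: 2+1+6 = 9
J - I - F: 2+6 = 8
J - H - A - F: 2+2+3 = 7
Cheapest is J - H - A - F at 7.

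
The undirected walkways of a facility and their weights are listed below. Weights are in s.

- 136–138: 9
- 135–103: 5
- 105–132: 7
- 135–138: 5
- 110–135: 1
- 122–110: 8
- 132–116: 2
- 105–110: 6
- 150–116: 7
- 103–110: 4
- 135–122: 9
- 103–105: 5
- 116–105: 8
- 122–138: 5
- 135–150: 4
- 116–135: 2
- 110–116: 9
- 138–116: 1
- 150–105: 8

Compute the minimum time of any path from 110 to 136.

Candidate routes:
110 → 135 → 116 → 138 → 136: 1+2+1+9 = 13
110 → 116 → 138 → 136: 9+1+9 = 19
110 → 135 → 138 → 136: 1+5+9 = 15
Cheapest is 110 → 135 → 116 → 138 → 136 at 13 s.

13 s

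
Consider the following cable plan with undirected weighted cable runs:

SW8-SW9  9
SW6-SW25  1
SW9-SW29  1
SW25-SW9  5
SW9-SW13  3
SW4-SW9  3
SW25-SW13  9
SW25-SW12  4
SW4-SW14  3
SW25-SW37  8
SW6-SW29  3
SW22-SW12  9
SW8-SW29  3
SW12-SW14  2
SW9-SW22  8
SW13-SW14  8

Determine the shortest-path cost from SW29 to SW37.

Running Dijkstra from SW29:
SW29: 0
SW9: 1  (via SW29)
SW8: 3  (via SW29)
SW6: 3  (via SW29)
SW4: 4  (via SW9)
SW25: 4  (via SW6)
SW13: 4  (via SW9)
SW14: 7  (via SW4)
SW12: 8  (via SW25)
SW22: 9  (via SW9)
SW37: 12  (via SW25)
Shortest route: SW29 → SW6 → SW25 → SW37 = 12.

12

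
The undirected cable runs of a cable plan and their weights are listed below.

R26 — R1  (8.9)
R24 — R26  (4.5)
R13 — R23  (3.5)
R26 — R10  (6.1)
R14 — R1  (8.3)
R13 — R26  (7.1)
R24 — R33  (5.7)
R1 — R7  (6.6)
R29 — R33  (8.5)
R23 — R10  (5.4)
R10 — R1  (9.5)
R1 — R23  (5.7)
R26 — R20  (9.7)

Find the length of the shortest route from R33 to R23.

Compare a few routes:
R33 → R24 → R26 → R13 → R23: 5.7+4.5+7.1+3.5 = 20.8
R33 → R24 → R26 → R10 → R23: 5.7+4.5+6.1+5.4 = 21.7
Cheapest is R33 → R24 → R26 → R13 → R23 at 20.8.

20.8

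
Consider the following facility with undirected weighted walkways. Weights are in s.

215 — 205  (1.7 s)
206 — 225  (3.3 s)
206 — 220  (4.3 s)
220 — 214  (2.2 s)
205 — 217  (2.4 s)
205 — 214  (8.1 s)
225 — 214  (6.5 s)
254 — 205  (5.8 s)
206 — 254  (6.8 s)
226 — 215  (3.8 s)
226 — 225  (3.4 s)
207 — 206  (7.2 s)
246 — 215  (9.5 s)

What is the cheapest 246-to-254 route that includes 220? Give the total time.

Shortest 246→220: 246 → 215 → 205 → 214 → 220 = 21.5
Shortest 220→254: 220 → 206 → 254 = 11.1
Total via 220: 21.5 + 11.1 = 32.6 s.

32.6 s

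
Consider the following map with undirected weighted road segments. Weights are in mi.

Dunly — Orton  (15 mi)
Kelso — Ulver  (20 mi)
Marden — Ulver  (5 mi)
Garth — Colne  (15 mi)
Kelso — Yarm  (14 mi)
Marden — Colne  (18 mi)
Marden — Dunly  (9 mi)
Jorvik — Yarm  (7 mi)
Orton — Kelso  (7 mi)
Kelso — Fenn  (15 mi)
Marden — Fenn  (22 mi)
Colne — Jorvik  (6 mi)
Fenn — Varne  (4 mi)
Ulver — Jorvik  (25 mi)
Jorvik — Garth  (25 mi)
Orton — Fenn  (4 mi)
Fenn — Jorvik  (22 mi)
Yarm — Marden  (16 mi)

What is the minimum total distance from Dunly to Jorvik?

32 mi

Enumerating some paths:
Dunly - Orton - Fenn - Jorvik: 15+4+22 = 41
Dunly - Marden - Ulver - Jorvik: 9+5+25 = 39
Dunly - Marden - Yarm - Jorvik: 9+16+7 = 32
Dunly - Marden - Colne - Jorvik: 9+18+6 = 33
The minimum is 32 mi via Dunly - Marden - Yarm - Jorvik.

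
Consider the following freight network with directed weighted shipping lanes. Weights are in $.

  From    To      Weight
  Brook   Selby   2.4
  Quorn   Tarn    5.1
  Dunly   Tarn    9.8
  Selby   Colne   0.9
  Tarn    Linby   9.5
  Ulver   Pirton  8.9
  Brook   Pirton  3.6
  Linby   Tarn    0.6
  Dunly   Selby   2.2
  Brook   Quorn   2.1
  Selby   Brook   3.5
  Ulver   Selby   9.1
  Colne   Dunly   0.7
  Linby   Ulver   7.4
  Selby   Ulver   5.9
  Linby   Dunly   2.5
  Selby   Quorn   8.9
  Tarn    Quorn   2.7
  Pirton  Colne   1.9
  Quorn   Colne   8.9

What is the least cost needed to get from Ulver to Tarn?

Running Dijkstra from Ulver:
Ulver: 0
Pirton: 8.9  (via Ulver)
Selby: 9.1  (via Ulver)
Colne: 10  (via Selby)
Dunly: 10.7  (via Colne)
Brook: 12.6  (via Selby)
Quorn: 14.7  (via Brook)
Tarn: 19.8  (via Quorn)
Shortest route: Ulver → Selby → Brook → Quorn → Tarn = $19.8.

$19.8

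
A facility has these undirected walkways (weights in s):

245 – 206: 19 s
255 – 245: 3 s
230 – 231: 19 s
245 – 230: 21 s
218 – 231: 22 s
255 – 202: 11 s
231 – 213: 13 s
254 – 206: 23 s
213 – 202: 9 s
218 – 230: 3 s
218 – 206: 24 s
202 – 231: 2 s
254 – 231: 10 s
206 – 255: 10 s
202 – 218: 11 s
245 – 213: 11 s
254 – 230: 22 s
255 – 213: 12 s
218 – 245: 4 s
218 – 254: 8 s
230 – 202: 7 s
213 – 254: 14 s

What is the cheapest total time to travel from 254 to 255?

Shortest distances from 254:
254: 0
218: 8  (via 254)
231: 10  (via 254)
230: 11  (via 218)
245: 12  (via 218)
202: 12  (via 231)
213: 14  (via 254)
255: 15  (via 245)
Shortest route: 254–218–245–255 = 15 s.

15 s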